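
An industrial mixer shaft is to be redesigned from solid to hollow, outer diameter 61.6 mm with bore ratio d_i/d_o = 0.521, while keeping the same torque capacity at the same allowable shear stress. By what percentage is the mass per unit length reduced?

Equal τ_max and T ⇒ the solid shaft needs d_s³ = d_o³(1−k⁴), so d_s = 61.6·(1−0.521⁴)^(1/3) = 60.05 mm.
Area ratio A_h/A_s = d_o²(1−k²)/d_s² = (1−k²)/(1−k⁴)^(2/3) = 0.7667.
Mass saving = 1 − 0.7667 = 23.3 %.

23.3 %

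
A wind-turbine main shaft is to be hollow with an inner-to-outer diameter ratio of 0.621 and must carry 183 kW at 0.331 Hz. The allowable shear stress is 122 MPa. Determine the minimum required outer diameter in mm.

ω = 2π·0.331 = 2.080 rad/s, so T = P/ω = 183×10³ / 2.080 = 87990 N·m.
For a hollow shaft with d_i/d_o = 0.621: τ_max = 16T/(π d_o³ (1−k⁴)), so d_o = [16T/(π τ_allow (1−k⁴))]^(1/3) = [16·87990/(π·1.22×10^8·0.8513)]^(1/3) = 0.1628 m.

163 mm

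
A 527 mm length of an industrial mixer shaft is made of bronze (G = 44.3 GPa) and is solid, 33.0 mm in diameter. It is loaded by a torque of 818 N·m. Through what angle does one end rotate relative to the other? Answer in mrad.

83.6 mrad

J = πd⁴/32 = π(0.0330)⁴/32 = 1.164×10^-7 m⁴.
θ = T·L/(G·J) = 818.0 × 0.527 / (44.3×10⁹ × 1.164×10^-7) = 0.08358 rad.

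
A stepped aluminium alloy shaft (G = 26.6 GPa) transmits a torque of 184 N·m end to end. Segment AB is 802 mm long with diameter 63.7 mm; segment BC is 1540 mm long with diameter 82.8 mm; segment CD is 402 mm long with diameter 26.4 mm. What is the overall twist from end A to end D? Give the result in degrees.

3.67°

J_AB = π(0.0637)⁴/32 = 1.62×10^-6 m⁴; J_BC = π(0.0828)⁴/32 = 4.61×10^-6 m⁴; J_CD = π(0.0264)⁴/32 = 4.77×10^-8 m⁴.
θ = (T/G)·Σ L_i/J_i = (184.0/26.6×10⁹)·(0.802/1.62×10^-6 + 1.54/4.61×10^-6 + 0.402/4.77×10^-8) = 0.06405 rad.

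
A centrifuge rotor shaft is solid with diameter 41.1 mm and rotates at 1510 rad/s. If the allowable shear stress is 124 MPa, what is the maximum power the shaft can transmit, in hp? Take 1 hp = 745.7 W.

3420 hp

J = πd⁴/32 = π(0.0411)⁴/32 = 2.801×10^-7 m⁴.
T_max = τ_allow·J/r = 1.24×10^8 × 2.801×10^-7 / 0.0206 = 1690 N·m.
ω = 1510 rad/s, so P_max = T_max·ω = 2.552×10^6 W.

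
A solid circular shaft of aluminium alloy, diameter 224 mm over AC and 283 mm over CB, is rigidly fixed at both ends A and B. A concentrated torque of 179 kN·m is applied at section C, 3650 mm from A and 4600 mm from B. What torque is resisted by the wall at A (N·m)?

59200 N·m

Compatibility: T_A·a/J_AC = T_B·b/J_CB with T_A + T_B = T₀.
J_AC = 2.47×10^-4 m⁴, J_CB = 6.30×10^-4 m⁴, so T_A = T₀·(J_AC/a)/((J_AC/a)+(J_CB/b)) = 59240 N·m, T_B = 119800 N·m.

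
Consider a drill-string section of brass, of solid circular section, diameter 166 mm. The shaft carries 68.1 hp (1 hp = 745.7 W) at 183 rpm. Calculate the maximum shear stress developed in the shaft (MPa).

ω = 2π·183/60 = 19.16 rad/s, so T = P/ω = 68.1×745.7 / 19.16 = 2650 N·m.
J = πd⁴/32 = π(0.166)⁴/32 = 7.455×10^-5 m⁴.
τ_max = T·r/J = 2650 × 0.0830 / 7.455×10^-5 = 2.950×10^6 Pa.

2.95 MPa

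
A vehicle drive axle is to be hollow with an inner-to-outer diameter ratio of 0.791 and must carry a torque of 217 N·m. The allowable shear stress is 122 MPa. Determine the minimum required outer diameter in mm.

For a hollow shaft with d_i/d_o = 0.791: τ_max = 16T/(π d_o³ (1−k⁴)), so d_o = [16T/(π τ_allow (1−k⁴))]^(1/3) = [16·217.0/(π·1.22×10^8·0.6085)]^(1/3) = 0.02460 m.

24.6 mm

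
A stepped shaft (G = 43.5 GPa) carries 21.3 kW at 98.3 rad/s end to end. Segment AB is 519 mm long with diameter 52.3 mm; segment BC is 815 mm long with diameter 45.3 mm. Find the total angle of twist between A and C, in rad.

ω = 98.3 rad/s, so T = P/ω = 21.3×10³ / 98.30 = 216.7 N·m.
J_AB = π(0.0523)⁴/32 = 7.35×10^-7 m⁴; J_BC = π(0.0453)⁴/32 = 4.13×10^-7 m⁴.
θ = (T/G)·Σ L_i/J_i = (216.7/43.5×10⁹)·(0.519/7.35×10^-7 + 0.815/4.13×10^-7) = 0.01334 rad.

0.0133 rad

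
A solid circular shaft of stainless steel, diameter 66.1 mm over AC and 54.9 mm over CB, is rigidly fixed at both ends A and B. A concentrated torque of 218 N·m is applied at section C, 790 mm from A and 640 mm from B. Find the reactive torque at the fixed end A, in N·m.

Compatibility: T_A·a/J_AC = T_B·b/J_CB with T_A + T_B = T₀.
J_AC = 1.87×10^-6 m⁴, J_CB = 8.92×10^-7 m⁴, so T_A = T₀·(J_AC/a)/((J_AC/a)+(J_CB/b)) = 137.3 N·m, T_B = 80.67 N·m.

137 N·m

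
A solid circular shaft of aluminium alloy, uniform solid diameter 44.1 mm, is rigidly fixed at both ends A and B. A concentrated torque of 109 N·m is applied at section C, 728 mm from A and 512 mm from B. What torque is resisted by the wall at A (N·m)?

With uniform GJ and both ends fixed, compatibility θ_AC = θ_CB gives T_A·a = T_B·b, together with T_A + T_B = T₀.
T_A = T₀·b/(a+b) = 109.0·512/1240 = 45.01 N·m; T_B = 63.99 N·m.

45.0 N·m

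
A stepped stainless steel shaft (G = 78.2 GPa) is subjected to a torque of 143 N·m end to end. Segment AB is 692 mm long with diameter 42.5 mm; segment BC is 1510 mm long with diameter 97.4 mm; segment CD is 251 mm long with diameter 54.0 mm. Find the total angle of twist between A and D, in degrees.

0.276°

J_AB = π(0.0425)⁴/32 = 3.20×10^-7 m⁴; J_BC = π(0.0974)⁴/32 = 8.84×10^-6 m⁴; J_CD = π(0.0540)⁴/32 = 8.35×10^-7 m⁴.
θ = (T/G)·Σ L_i/J_i = (143.0/78.2×10⁹)·(0.692/3.20×10^-7 + 1.51/8.84×10^-6 + 0.251/8.35×10^-7) = 4.813×10^-3 rad.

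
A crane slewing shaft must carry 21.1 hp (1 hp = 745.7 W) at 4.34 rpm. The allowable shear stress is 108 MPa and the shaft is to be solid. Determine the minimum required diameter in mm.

118 mm

ω = 2π·4.34/60 = 0.4545 rad/s, so T = P/ω = 21.1×745.7 / 0.4545 = 34620 N·m.
For a solid shaft τ_max = 16T/(πd³), so d = (16T/(π τ_allow))^(1/3) = (16·34620/(π·1.08×10^8))^(1/3) = 0.1177 m.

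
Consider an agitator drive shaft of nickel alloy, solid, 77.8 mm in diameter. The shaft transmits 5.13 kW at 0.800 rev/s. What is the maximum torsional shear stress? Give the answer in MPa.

ω = 2π·0.800 = 5.027 rad/s, so T = P/ω = 5.13×10³ / 5.027 = 1021 N·m.
J = πd⁴/32 = π(0.0778)⁴/32 = 3.597×10^-6 m⁴.
τ_max = T·r/J = 1021 × 0.0389 / 3.597×10^-6 = 1.104×10^7 Pa.

11.0 MPa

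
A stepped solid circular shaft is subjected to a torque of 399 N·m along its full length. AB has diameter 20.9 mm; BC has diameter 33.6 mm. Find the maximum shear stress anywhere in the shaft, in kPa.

223000 kPa

Under the same torque, τ_max = 16T/(πd³) is largest where d is smallest — segment AB (d = 20.9 mm).
τ_max = 16·399.0/(π·(0.0209)³) = 2.226×10^8 Pa.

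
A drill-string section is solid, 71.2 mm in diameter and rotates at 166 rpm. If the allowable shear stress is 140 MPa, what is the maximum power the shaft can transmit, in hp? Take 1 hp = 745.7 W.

231 hp

J = πd⁴/32 = π(0.0712)⁴/32 = 2.523×10^-6 m⁴.
T_max = τ_allow·J/r = 1.40×10^8 × 2.523×10^-6 / 0.0356 = 9922 N·m.
ω = 2π·166/60 = 17.38 rad/s, so P_max = T_max·ω = 1.725×10^5 W.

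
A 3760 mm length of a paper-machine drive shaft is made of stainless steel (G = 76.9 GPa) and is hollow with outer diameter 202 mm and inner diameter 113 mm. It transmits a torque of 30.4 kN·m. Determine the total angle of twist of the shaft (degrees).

J = π(d_o⁴ − d_i⁴)/32 = π(0.202⁴ − 0.113⁴)/32 = 1.475×10^-4 m⁴.
θ = T·L/(G·J) = 30400 × 3.76 / (76.9×10⁹ × 1.475×10^-4) = 0.01008 rad.

0.578°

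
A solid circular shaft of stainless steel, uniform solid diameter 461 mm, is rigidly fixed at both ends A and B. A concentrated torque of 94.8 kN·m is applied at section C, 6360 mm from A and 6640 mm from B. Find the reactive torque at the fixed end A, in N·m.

With uniform GJ and both ends fixed, compatibility θ_AC = θ_CB gives T_A·a = T_B·b, together with T_A + T_B = T₀.
T_A = T₀·b/(a+b) = 94800·6640/13000 = 48420 N·m; T_B = 46380 N·m.

48400 N·m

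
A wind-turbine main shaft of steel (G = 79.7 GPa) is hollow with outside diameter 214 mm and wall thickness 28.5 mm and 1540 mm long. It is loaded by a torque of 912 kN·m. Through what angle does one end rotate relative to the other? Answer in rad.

0.120 rad

J = π(d_o⁴ − d_i⁴)/32 = π(0.214⁴ − 0.157⁴)/32 = 1.463×10^-4 m⁴.
θ = T·L/(G·J) = 912000 × 1.54 / (79.7×10⁹ × 1.463×10^-4) = 0.1205 rad.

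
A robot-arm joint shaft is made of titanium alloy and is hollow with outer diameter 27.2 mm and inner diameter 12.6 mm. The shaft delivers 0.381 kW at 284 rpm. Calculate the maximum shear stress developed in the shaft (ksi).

ω = 2π·284/60 = 29.74 rad/s, so T = P/ω = 0.381×10³ / 29.74 = 12.81 N·m.
J = π(d_o⁴ − d_i⁴)/32 = π(0.0272⁴ − 0.0126⁴)/32 = 5.126×10^-8 m⁴.
τ_max = T·r/J = 12.81 × 0.0136 / 5.126×10^-8 = 3.399×10^6 Pa.

0.493 ksi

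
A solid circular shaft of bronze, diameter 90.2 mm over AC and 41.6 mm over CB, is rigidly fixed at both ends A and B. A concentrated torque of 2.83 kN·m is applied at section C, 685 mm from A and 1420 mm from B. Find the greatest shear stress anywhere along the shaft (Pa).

Compatibility: T_A·a/J_AC = T_B·b/J_CB with T_A + T_B = T₀.
J_AC = 6.50×10^-6 m⁴, J_CB = 2.94×10^-7 m⁴, so T_A = T₀·(J_AC/a)/((J_AC/a)+(J_CB/b)) = 2770 N·m, T_B = 60.44 N·m.
τ in each portion: τ_AC = 1.92×10^7 Pa, τ_CB = 4.28×10^6 Pa; maximum is in AC.
τ_max = T_AC·r/J = 2770·0.0451/6.50×10^-6 = 1.922×10^7 Pa.

1.92e7 Pa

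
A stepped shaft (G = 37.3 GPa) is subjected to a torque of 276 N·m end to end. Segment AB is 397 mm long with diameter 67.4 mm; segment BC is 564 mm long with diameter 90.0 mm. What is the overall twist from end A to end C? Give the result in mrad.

J_AB = π(0.0674)⁴/32 = 2.03×10^-6 m⁴; J_BC = π(0.0900)⁴/32 = 6.44×10^-6 m⁴.
θ = (T/G)·Σ L_i/J_i = (276.0/37.3×10⁹)·(0.397/2.03×10^-6 + 0.564/6.44×10^-6) = 2.098×10^-3 rad.

2.10 mrad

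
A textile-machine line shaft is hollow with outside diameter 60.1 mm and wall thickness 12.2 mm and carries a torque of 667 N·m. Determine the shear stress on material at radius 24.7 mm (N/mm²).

14.7 N/mm²

J = π(d_o⁴ − d_i⁴)/32 = π(0.0601⁴ − 0.0357⁴)/32 = 1.121×10^-6 m⁴.
Shear stress varies linearly with radius: τ = T·r/J = 667.0 × 0.0247 / 1.121×10^-6 = 1.469×10^7 Pa.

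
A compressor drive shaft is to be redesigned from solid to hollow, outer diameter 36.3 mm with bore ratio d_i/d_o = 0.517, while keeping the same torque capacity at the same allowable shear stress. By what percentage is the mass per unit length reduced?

23.0 %

Equal τ_max and T ⇒ the solid shaft needs d_s³ = d_o³(1−k⁴), so d_s = 36.3·(1−0.517⁴)^(1/3) = 35.41 mm.
Area ratio A_h/A_s = d_o²(1−k²)/d_s² = (1−k²)/(1−k⁴)^(2/3) = 0.7698.
Mass saving = 1 − 0.7698 = 23.0 %.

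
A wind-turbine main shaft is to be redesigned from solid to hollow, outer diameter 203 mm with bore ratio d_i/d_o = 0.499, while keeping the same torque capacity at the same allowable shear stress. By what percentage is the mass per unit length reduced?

Equal τ_max and T ⇒ the solid shaft needs d_s³ = d_o³(1−k⁴), so d_s = 203·(1−0.499⁴)^(1/3) = 198.7 mm.
Area ratio A_h/A_s = d_o²(1−k²)/d_s² = (1−k²)/(1−k⁴)^(2/3) = 0.7837.
Mass saving = 1 − 0.7837 = 21.6 %.

21.6 %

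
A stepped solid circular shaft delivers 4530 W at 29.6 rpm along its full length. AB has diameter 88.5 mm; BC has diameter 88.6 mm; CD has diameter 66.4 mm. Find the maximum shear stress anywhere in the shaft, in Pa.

ω = 2π·29.6/60 = 3.100 rad/s, so T = P/ω = 4530 / 3.100 = 1461 N·m.
Under the same torque, τ_max = 16T/(πd³) is largest where d is smallest — segment CD (d = 66.4 mm).
τ_max = 16·1461/(π·(0.0664)³) = 2.542×10^7 Pa.

2.54e7 Pa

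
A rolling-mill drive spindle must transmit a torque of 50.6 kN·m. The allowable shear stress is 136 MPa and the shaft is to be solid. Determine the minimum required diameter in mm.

For a solid shaft τ_max = 16T/(πd³), so d = (16T/(π τ_allow))^(1/3) = (16·50600/(π·1.36×10^8))^(1/3) = 0.1237 m.

124 mm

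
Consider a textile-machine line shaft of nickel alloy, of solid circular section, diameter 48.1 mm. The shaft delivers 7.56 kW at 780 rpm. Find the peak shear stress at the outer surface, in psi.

ω = 2π·780/60 = 81.68 rad/s, so T = P/ω = 7.56×10³ / 81.68 = 92.55 N·m.
J = πd⁴/32 = π(0.0481)⁴/32 = 5.255×10^-7 m⁴.
τ_max = T·r/J = 92.55 × 0.0241 / 5.255×10^-7 = 4.236×10^6 Pa.

614 psi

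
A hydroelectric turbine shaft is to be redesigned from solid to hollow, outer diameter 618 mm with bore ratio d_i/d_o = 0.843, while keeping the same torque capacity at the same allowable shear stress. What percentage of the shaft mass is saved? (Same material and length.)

Equal τ_max and T ⇒ the solid shaft needs d_s³ = d_o³(1−k⁴), so d_s = 618·(1−0.843⁴)^(1/3) = 488.9 mm.
Area ratio A_h/A_s = d_o²(1−k²)/d_s² = (1−k²)/(1−k⁴)^(2/3) = 0.4624.
Mass saving = 1 − 0.4624 = 53.8 %.

53.8 %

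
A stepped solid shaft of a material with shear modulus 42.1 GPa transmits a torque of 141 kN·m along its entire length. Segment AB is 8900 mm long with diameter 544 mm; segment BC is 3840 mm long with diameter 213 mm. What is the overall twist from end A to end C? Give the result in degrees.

3.85°

J_AB = π(0.544)⁴/32 = 8.60×10^-3 m⁴; J_BC = π(0.213)⁴/32 = 2.02×10^-4 m⁴.
θ = (T/G)·Σ L_i/J_i = (141000/42.1×10⁹)·(8.90/8.60×10^-3 + 3.84/2.02×10^-4) = 0.06711 rad.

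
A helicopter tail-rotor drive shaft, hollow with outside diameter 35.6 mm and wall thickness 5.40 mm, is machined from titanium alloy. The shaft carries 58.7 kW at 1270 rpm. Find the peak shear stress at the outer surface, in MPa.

65.2 MPa

ω = 2π·1270/60 = 133.0 rad/s, so T = P/ω = 58.7×10³ / 133.0 = 441.4 N·m.
J = π(d_o⁴ − d_i⁴)/32 = π(0.0356⁴ − 0.0248⁴)/32 = 1.206×10^-7 m⁴.
τ_max = T·r/J = 441.4 × 0.0178 / 1.206×10^-7 = 6.517×10^7 Pa.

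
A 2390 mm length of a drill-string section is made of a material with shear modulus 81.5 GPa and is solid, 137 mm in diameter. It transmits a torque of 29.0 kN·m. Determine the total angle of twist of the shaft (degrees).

1.41°

J = πd⁴/32 = π(0.137)⁴/32 = 3.458×10^-5 m⁴.
θ = T·L/(G·J) = 29000 × 2.39 / (81.5×10⁹ × 3.458×10^-5) = 0.02459 rad.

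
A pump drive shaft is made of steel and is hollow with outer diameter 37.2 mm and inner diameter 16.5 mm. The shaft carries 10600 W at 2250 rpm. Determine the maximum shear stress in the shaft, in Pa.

ω = 2π·2250/60 = 235.6 rad/s, so T = P/ω = 10600 / 235.6 = 44.99 N·m.
J = π(d_o⁴ − d_i⁴)/32 = π(0.0372⁴ − 0.0165⁴)/32 = 1.807×10^-7 m⁴.
τ_max = T·r/J = 44.99 × 0.0186 / 1.807×10^-7 = 4.630×10^6 Pa.

4.63e6 Pa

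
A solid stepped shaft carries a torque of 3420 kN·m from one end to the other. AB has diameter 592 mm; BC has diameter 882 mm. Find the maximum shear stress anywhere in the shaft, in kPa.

84000 kPa

Under the same torque, τ_max = 16T/(πd³) is largest where d is smallest — segment AB (d = 592 mm).
τ_max = 16·3.420e6/(π·(0.592)³) = 8.395×10^7 Pa.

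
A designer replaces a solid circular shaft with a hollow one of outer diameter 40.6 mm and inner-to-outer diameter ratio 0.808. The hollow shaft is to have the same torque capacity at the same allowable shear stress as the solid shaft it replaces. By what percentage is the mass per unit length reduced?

Equal τ_max and T ⇒ the solid shaft needs d_s³ = d_o³(1−k⁴), so d_s = 40.6·(1−0.808⁴)^(1/3) = 33.74 mm.
Area ratio A_h/A_s = d_o²(1−k²)/d_s² = (1−k²)/(1−k⁴)^(2/3) = 0.5027.
Mass saving = 1 − 0.5027 = 49.7 %.

49.7 %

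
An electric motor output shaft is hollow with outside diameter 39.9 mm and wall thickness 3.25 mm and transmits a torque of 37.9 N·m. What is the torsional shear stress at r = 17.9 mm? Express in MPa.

J = π(d_o⁴ − d_i⁴)/32 = π(0.0399⁴ − 0.0334⁴)/32 = 1.266×10^-7 m⁴.
Shear stress varies linearly with radius: τ = T·r/J = 37.90 × 0.0179 / 1.266×10^-7 = 5.357×10^6 Pa.

5.36 MPa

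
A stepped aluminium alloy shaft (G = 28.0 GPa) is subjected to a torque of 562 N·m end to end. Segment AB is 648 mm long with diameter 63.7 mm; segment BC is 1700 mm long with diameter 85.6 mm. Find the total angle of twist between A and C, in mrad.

J_AB = π(0.0637)⁴/32 = 1.62×10^-6 m⁴; J_BC = π(0.0856)⁴/32 = 5.27×10^-6 m⁴.
θ = (T/G)·Σ L_i/J_i = (562.0/28.0×10⁹)·(0.648/1.62×10^-6 + 1.70/5.27×10^-6) = 0.01452 rad.

14.5 mrad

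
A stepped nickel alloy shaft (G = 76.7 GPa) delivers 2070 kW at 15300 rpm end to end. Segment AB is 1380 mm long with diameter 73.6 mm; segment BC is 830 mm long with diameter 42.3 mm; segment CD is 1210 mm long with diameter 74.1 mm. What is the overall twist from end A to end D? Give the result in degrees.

3.41°

ω = 2π·15300/60 = 1602 rad/s, so T = P/ω = 2070×10³ / 1602 = 1292 N·m.
J_AB = π(0.0736)⁴/32 = 2.88×10^-6 m⁴; J_BC = π(0.0423)⁴/32 = 3.14×10^-7 m⁴; J_CD = π(0.0741)⁴/32 = 2.96×10^-6 m⁴.
θ = (T/G)·Σ L_i/J_i = (1292/76.7×10⁹)·(1.38/2.88×10^-6 + 0.830/3.14×10^-7 + 1.21/2.96×10^-6) = 0.05944 rad.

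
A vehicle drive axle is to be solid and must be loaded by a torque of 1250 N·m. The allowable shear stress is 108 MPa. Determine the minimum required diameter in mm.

For a solid shaft τ_max = 16T/(πd³), so d = (16T/(π τ_allow))^(1/3) = (16·1250/(π·1.08×10^8))^(1/3) = 0.03892 m.

38.9 mm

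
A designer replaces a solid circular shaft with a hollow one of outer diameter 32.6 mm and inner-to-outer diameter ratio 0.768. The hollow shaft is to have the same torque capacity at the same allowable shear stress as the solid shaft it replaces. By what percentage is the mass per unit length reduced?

Equal τ_max and T ⇒ the solid shaft needs d_s³ = d_o³(1−k⁴), so d_s = 32.6·(1−0.768⁴)^(1/3) = 28.27 mm.
Area ratio A_h/A_s = d_o²(1−k²)/d_s² = (1−k²)/(1−k⁴)^(2/3) = 0.5455.
Mass saving = 1 − 0.5455 = 45.5 %.

45.5 %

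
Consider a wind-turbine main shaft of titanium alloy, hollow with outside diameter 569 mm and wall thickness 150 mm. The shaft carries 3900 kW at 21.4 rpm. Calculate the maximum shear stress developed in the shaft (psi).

7340 psi

ω = 2π·21.4/60 = 2.241 rad/s, so T = P/ω = 3900×10³ / 2.241 = 1.740e6 N·m.
J = π(d_o⁴ − d_i⁴)/32 = π(0.569⁴ − 0.269⁴)/32 = 9.777×10^-3 m⁴.
τ_max = T·r/J = 1.740e6 × 0.284 / 9.777×10^-3 = 5.064×10^7 Pa.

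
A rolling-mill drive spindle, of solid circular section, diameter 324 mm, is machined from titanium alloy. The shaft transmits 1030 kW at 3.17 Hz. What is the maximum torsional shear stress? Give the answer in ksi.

1.12 ksi

ω = 2π·3.17 = 19.92 rad/s, so T = P/ω = 1030×10³ / 19.92 = 51710 N·m.
J = πd⁴/32 = π(0.324)⁴/32 = 1.082×10^-3 m⁴.
τ_max = T·r/J = 51710 × 0.162 / 1.082×10^-3 = 7.743×10^6 Pa.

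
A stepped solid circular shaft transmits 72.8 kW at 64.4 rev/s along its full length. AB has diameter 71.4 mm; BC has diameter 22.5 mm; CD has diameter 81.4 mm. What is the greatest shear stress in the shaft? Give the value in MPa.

ω = 2π·64.4 = 404.6 rad/s, so T = P/ω = 72.8×10³ / 404.6 = 179.9 N·m.
Under the same torque, τ_max = 16T/(πd³) is largest where d is smallest — segment BC (d = 22.5 mm).
τ_max = 16·179.9/(π·(0.0225)³) = 8.044×10^7 Pa.

80.4 MPa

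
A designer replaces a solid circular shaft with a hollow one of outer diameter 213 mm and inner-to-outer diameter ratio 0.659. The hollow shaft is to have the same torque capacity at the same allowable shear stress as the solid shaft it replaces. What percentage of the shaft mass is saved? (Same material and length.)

35.0 %

Equal τ_max and T ⇒ the solid shaft needs d_s³ = d_o³(1−k⁴), so d_s = 213·(1−0.659⁴)^(1/3) = 198.7 mm.
Area ratio A_h/A_s = d_o²(1−k²)/d_s² = (1−k²)/(1−k⁴)^(2/3) = 0.6503.
Mass saving = 1 − 0.6503 = 35.0 %.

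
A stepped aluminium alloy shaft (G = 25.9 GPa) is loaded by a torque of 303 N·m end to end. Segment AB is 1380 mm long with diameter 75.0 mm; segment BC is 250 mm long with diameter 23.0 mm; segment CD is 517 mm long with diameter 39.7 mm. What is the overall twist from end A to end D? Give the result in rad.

0.136 rad

J_AB = π(0.0750)⁴/32 = 3.11×10^-6 m⁴; J_BC = π(0.0230)⁴/32 = 2.75×10^-8 m⁴; J_CD = π(0.0397)⁴/32 = 2.44×10^-7 m⁴.
θ = (T/G)·Σ L_i/J_i = (303.0/25.9×10⁹)·(1.38/3.11×10^-6 + 0.250/2.75×10^-8 + 0.517/2.44×10^-7) = 0.1365 rad.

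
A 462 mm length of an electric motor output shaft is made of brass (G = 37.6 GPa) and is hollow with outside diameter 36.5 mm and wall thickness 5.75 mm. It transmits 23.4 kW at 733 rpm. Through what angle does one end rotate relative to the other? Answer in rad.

0.0276 rad

ω = 2π·733/60 = 76.76 rad/s, so T = P/ω = 23.4×10³ / 76.76 = 304.8 N·m.
J = π(d_o⁴ − d_i⁴)/32 = π(0.0365⁴ − 0.0250⁴)/32 = 1.359×10^-7 m⁴.
θ = T·L/(G·J) = 304.8 × 0.462 / (37.6×10⁹ × 1.359×10^-7) = 0.02756 rad.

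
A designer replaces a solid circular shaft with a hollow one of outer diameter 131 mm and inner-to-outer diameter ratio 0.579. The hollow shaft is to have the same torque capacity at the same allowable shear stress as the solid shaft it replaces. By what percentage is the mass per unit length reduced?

Equal τ_max and T ⇒ the solid shaft needs d_s³ = d_o³(1−k⁴), so d_s = 131·(1−0.579⁴)^(1/3) = 125.9 mm.
Area ratio A_h/A_s = d_o²(1−k²)/d_s² = (1−k²)/(1−k⁴)^(2/3) = 0.7197.
Mass saving = 1 − 0.7197 = 28.0 %.

28.0 %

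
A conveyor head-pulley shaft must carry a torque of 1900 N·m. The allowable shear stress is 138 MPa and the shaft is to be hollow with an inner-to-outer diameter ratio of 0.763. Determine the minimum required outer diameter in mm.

For a hollow shaft with d_i/d_o = 0.763: τ_max = 16T/(π d_o³ (1−k⁴)), so d_o = [16T/(π τ_allow (1−k⁴))]^(1/3) = [16·1900/(π·1.38×10^8·0.6611)]^(1/3) = 0.04734 m.

47.3 mm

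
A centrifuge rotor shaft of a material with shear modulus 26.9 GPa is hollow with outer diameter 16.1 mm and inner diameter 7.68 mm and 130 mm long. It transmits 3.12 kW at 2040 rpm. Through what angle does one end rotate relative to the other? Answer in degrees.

ω = 2π·2040/60 = 213.6 rad/s, so T = P/ω = 3.12×10³ / 213.6 = 14.60 N·m.
J = π(d_o⁴ − d_i⁴)/32 = π(0.0161⁴ − 0.00768⁴)/32 = 6.255×10^-9 m⁴.
θ = T·L/(G·J) = 14.60 × 0.130 / (26.9×10⁹ × 6.255×10^-9) = 0.01128 rad.

0.647°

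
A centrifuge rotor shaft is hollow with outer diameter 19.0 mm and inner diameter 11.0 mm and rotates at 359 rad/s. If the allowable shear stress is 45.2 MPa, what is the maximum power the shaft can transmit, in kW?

J = π(d_o⁴ − d_i⁴)/32 = π(0.0190⁴ − 0.0110⁴)/32 = 1.136×10^-8 m⁴.
T_max = τ_allow·J/r = 4.52×10^7 × 1.136×10^-8 / 0.00950 = 54.03 N·m.
ω = 359 rad/s, so P_max = T_max·ω = 1.940×10^4 W.

19.4 kW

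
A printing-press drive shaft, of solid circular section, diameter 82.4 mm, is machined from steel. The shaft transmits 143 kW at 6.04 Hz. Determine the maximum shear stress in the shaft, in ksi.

4.97 ksi

ω = 2π·6.04 = 37.95 rad/s, so T = P/ω = 143×10³ / 37.95 = 3768 N·m.
J = πd⁴/32 = π(0.0824)⁴/32 = 4.526×10^-6 m⁴.
τ_max = T·r/J = 3768 × 0.0412 / 4.526×10^-6 = 3.430×10^7 Pa.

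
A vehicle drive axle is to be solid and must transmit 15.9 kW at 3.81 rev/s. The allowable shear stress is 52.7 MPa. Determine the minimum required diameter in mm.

40.0 mm

ω = 2π·3.81 = 23.94 rad/s, so T = P/ω = 15.9×10³ / 23.94 = 664.2 N·m.
For a solid shaft τ_max = 16T/(πd³), so d = (16T/(π τ_allow))^(1/3) = (16·664.2/(π·5.27×10^7))^(1/3) = 0.04004 m.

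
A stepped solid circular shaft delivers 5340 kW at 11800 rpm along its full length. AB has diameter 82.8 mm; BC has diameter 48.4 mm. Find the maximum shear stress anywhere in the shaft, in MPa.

ω = 2π·11800/60 = 1236 rad/s, so T = P/ω = 5340×10³ / 1236 = 4321 N·m.
Under the same torque, τ_max = 16T/(πd³) is largest where d is smallest — segment BC (d = 48.4 mm).
τ_max = 16·4321/(π·(0.0484)³) = 1.941×10^8 Pa.

194 MPa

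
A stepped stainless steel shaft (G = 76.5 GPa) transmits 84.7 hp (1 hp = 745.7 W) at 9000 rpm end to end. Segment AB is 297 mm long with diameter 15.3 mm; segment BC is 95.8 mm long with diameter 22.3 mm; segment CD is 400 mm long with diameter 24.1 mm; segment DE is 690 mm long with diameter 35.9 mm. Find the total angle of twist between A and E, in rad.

0.0661 rad

ω = 2π·9000/60 = 942.5 rad/s, so T = P/ω = 84.7×745.7 / 942.5 = 67.02 N·m.
J_AB = π(0.0153)⁴/32 = 5.38×10^-9 m⁴; J_BC = π(0.0223)⁴/32 = 2.43×10^-8 m⁴; J_CD = π(0.0241)⁴/32 = 3.31×10^-8 m⁴; J_DE = π(0.0359)⁴/32 = 1.63×10^-7 m⁴.
θ = (T/G)·Σ L_i/J_i = (67.02/76.5×10⁹)·(0.297/5.38×10^-9 + 0.0958/2.43×10^-8 + 0.400/3.31×10^-8 + 0.690/1.63×10^-7) = 0.06611 rad.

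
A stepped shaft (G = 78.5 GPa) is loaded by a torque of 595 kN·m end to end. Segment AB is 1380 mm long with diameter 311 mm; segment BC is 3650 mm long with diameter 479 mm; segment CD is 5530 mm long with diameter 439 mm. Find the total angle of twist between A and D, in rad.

J_AB = π(0.311)⁴/32 = 9.18×10^-4 m⁴; J_BC = π(0.479)⁴/32 = 5.17×10^-3 m⁴; J_CD = π(0.439)⁴/32 = 3.65×10^-3 m⁴.
θ = (T/G)·Σ L_i/J_i = (595000/78.5×10⁹)·(1.38/9.18×10^-4 + 3.65/5.17×10^-3 + 5.53/3.65×10^-3) = 0.02824 rad.

0.0282 rad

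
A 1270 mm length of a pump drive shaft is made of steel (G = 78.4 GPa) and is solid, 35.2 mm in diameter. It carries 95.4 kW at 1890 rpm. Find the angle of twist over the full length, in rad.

0.0518 rad

ω = 2π·1890/60 = 197.9 rad/s, so T = P/ω = 95.4×10³ / 197.9 = 482.0 N·m.
J = πd⁴/32 = π(0.0352)⁴/32 = 1.507×10^-7 m⁴.
θ = T·L/(G·J) = 482.0 × 1.27 / (78.4×10⁹ × 1.507×10^-7) = 0.05181 rad.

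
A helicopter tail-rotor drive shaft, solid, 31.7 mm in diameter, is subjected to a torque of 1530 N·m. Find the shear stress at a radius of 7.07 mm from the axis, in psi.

15800 psi

J = πd⁴/32 = π(0.0317)⁴/32 = 9.914×10^-8 m⁴.
Shear stress varies linearly with radius: τ = T·r/J = 1530 × 0.00707 / 9.914×10^-8 = 1.091×10^8 Pa.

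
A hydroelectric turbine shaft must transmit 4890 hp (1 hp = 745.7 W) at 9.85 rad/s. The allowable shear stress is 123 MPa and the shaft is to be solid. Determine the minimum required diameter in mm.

ω = 9.85 rad/s, so T = P/ω = 4890×745.7 / 9.850 = 370200 N·m.
For a solid shaft τ_max = 16T/(πd³), so d = (16T/(π τ_allow))^(1/3) = (16·370200/(π·1.23×10^8))^(1/3) = 0.2484 m.

248 mm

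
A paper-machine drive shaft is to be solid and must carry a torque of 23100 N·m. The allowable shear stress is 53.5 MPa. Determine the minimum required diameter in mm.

For a solid shaft τ_max = 16T/(πd³), so d = (16T/(π τ_allow))^(1/3) = (16·23100/(π·5.35×10^7))^(1/3) = 0.1300 m.

130 mm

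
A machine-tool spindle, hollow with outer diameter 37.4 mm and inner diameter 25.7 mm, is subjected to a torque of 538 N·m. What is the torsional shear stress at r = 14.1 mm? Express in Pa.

5.08e7 Pa

J = π(d_o⁴ − d_i⁴)/32 = π(0.0374⁴ − 0.0257⁴)/32 = 1.493×10^-7 m⁴.
Shear stress varies linearly with radius: τ = T·r/J = 538.0 × 0.0141 / 1.493×10^-7 = 5.082×10^7 Pa.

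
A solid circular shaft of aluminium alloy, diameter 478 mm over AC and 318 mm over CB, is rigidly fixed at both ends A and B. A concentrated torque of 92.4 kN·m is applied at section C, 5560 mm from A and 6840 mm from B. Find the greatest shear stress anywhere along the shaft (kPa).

Compatibility: T_A·a/J_AC = T_B·b/J_CB with T_A + T_B = T₀.
J_AC = 5.13×10^-3 m⁴, J_CB = 1.00×10^-3 m⁴, so T_A = T₀·(J_AC/a)/((J_AC/a)+(J_CB/b)) = 79710 N·m, T_B = 12690 N·m.
τ in each portion: τ_AC = 3.72×10^6 Pa, τ_CB = 2.01×10^6 Pa; maximum is in AC.
τ_max = T_AC·r/J = 79710·0.239/5.13×10^-3 = 3.717×10^6 Pa.

3720 kPa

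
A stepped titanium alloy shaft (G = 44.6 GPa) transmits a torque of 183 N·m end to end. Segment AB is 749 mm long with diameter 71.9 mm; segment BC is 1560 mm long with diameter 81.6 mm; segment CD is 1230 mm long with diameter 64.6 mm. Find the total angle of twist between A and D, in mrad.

J_AB = π(0.0719)⁴/32 = 2.62×10^-6 m⁴; J_BC = π(0.0816)⁴/32 = 4.35×10^-6 m⁴; J_CD = π(0.0646)⁴/32 = 1.71×10^-6 m⁴.
θ = (T/G)·Σ L_i/J_i = (183.0/44.6×10⁹)·(0.749/2.62×10^-6 + 1.56/4.35×10^-6 + 1.23/1.71×10^-6) = 5.594×10^-3 rad.

5.59 mrad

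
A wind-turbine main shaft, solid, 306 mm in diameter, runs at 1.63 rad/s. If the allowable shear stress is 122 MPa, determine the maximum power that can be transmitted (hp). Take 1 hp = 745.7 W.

1500 hp

J = πd⁴/32 = π(0.306)⁴/32 = 8.608×10^-4 m⁴.
T_max = τ_allow·J/r = 1.22×10^8 × 8.608×10^-4 / 0.153 = 686400 N·m.
ω = 1.63 rad/s, so P_max = T_max·ω = 1.119×10^6 W.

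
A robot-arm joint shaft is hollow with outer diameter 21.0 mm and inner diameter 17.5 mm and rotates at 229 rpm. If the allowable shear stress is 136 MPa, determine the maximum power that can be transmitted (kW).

J = π(d_o⁴ − d_i⁴)/32 = π(0.0210⁴ − 0.0175⁴)/32 = 9.885×10^-9 m⁴.
T_max = τ_allow·J/r = 1.36×10^8 × 9.885×10^-9 / 0.0105 = 128.0 N·m.
ω = 2π·229/60 = 23.98 rad/s, so P_max = T_max·ω = 3070 W.

3.07 kW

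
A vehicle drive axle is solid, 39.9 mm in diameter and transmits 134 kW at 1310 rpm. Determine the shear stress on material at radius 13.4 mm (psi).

7630 psi

ω = 2π·1310/60 = 137.2 rad/s, so T = P/ω = 134×10³ / 137.2 = 976.8 N·m.
J = πd⁴/32 = π(0.0399)⁴/32 = 2.488×10^-7 m⁴.
Shear stress varies linearly with radius: τ = T·r/J = 976.8 × 0.0134 / 2.488×10^-7 = 5.260×10^7 Pa.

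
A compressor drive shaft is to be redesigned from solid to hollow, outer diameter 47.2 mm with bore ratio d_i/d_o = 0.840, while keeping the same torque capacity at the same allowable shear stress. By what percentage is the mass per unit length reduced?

Equal τ_max and T ⇒ the solid shaft needs d_s³ = d_o³(1−k⁴), so d_s = 47.2·(1−0.840⁴)^(1/3) = 37.52 mm.
Area ratio A_h/A_s = d_o²(1−k²)/d_s² = (1−k²)/(1−k⁴)^(2/3) = 0.4660.
Mass saving = 1 − 0.4660 = 53.4 %.

53.4 %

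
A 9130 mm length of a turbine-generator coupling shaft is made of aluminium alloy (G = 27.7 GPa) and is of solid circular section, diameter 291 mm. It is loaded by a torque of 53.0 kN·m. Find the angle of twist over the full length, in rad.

J = πd⁴/32 = π(0.291)⁴/32 = 7.040×10^-4 m⁴.
θ = T·L/(G·J) = 53000 × 9.13 / (27.7×10⁹ × 7.040×10^-4) = 0.02481 rad.

0.0248 rad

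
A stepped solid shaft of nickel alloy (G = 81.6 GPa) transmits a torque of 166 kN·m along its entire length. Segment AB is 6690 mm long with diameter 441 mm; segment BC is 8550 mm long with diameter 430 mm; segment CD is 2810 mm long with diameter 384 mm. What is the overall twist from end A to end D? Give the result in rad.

J_AB = π(0.441)⁴/32 = 3.71×10^-3 m⁴; J_BC = π(0.430)⁴/32 = 3.36×10^-3 m⁴; J_CD = π(0.384)⁴/32 = 2.13×10^-3 m⁴.
θ = (T/G)·Σ L_i/J_i = (166000/81.6×10⁹)·(6.69/3.71×10^-3 + 8.55/3.36×10^-3 + 2.81/2.13×10^-3) = 0.01153 rad.

0.0115 rad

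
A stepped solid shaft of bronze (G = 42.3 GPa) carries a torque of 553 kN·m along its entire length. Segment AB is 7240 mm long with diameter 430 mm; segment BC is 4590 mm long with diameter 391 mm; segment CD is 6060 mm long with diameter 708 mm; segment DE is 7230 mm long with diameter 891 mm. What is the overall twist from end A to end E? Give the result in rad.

J_AB = π(0.430)⁴/32 = 3.36×10^-3 m⁴; J_BC = π(0.391)⁴/32 = 2.29×10^-3 m⁴; J_CD = π(0.708)⁴/32 = 0.0247 m⁴; J_DE = π(0.891)⁴/32 = 0.0619 m⁴.
θ = (T/G)·Σ L_i/J_i = (553000/42.3×10⁹)·(7.24/3.36×10^-3 + 4.59/2.29×10^-3 + 6.06/0.0247 + 7.23/0.0619) = 0.05909 rad.

0.0591 rad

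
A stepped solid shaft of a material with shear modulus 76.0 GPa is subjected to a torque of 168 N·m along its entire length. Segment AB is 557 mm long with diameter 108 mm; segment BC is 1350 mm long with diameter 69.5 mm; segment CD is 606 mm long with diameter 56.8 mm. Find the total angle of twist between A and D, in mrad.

2.71 mrad

J_AB = π(0.108)⁴/32 = 1.34×10^-5 m⁴; J_BC = π(0.0695)⁴/32 = 2.29×10^-6 m⁴; J_CD = π(0.0568)⁴/32 = 1.02×10^-6 m⁴.
θ = (T/G)·Σ L_i/J_i = (168.0/76.0×10⁹)·(0.557/1.34×10^-5 + 1.35/2.29×10^-6 + 0.606/1.02×10^-6) = 2.706×10^-3 rad.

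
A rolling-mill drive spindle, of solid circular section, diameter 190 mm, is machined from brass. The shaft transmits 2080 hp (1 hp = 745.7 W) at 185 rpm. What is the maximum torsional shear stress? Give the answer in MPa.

ω = 2π·185/60 = 19.37 rad/s, so T = P/ω = 2080×745.7 / 19.37 = 80060 N·m.
J = πd⁴/32 = π(0.190)⁴/32 = 1.279×10^-4 m⁴.
τ_max = T·r/J = 80060 × 0.0950 / 1.279×10^-4 = 5.945×10^7 Pa.

59.4 MPa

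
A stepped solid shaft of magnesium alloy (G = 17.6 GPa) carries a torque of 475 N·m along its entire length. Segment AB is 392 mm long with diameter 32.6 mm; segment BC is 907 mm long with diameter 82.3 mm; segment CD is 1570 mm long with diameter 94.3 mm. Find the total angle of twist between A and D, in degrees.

6.09°

J_AB = π(0.0326)⁴/32 = 1.11×10^-7 m⁴; J_BC = π(0.0823)⁴/32 = 4.50×10^-6 m⁴; J_CD = π(0.0943)⁴/32 = 7.76×10^-6 m⁴.
θ = (T/G)·Σ L_i/J_i = (475.0/17.6×10⁹)·(0.392/1.11×10^-7 + 0.907/4.50×10^-6 + 1.57/7.76×10^-6) = 0.1063 rad.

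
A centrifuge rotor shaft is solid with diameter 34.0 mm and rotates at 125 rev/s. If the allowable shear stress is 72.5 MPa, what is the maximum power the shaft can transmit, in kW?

439 kW

J = πd⁴/32 = π(0.0340)⁴/32 = 1.312×10^-7 m⁴.
T_max = τ_allow·J/r = 7.25×10^7 × 1.312×10^-7 / 0.0170 = 559.5 N·m.
ω = 2π·125 = 785.4 rad/s, so P_max = T_max·ω = 4.394×10^5 W.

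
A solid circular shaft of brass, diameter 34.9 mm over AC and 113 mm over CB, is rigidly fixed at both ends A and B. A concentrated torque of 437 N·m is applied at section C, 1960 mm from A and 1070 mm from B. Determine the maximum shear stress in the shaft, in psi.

Compatibility: T_A·a/J_AC = T_B·b/J_CB with T_A + T_B = T₀.
J_AC = 1.46×10^-7 m⁴, J_CB = 1.60×10^-5 m⁴, so T_A = T₀·(J_AC/a)/((J_AC/a)+(J_CB/b)) = 2.160 N·m, T_B = 434.8 N·m.
τ in each portion: τ_AC = 2.59×10^5 Pa, τ_CB = 1.53×10^6 Pa; maximum is in CB.
τ_max = T_CB·r/J = 434.8·0.0565/1.60×10^-5 = 1.535×10^6 Pa.

223 psi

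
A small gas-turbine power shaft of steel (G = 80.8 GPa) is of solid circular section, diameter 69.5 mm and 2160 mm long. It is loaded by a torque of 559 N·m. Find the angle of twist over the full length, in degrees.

0.374°

J = πd⁴/32 = π(0.0695)⁴/32 = 2.291×10^-6 m⁴.
θ = T·L/(G·J) = 559.0 × 2.16 / (80.8×10⁹ × 2.291×10^-6) = 6.524×10^-3 rad.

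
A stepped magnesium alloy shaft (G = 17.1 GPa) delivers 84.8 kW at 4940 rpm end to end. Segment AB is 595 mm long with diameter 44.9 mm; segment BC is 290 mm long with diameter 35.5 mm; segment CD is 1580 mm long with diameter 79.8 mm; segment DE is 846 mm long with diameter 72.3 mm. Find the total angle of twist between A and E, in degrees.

2.23°

ω = 2π·4940/60 = 517.3 rad/s, so T = P/ω = 84.8×10³ / 517.3 = 163.9 N·m.
J_AB = π(0.0449)⁴/32 = 3.99×10^-7 m⁴; J_BC = π(0.0355)⁴/32 = 1.56×10^-7 m⁴; J_CD = π(0.0798)⁴/32 = 3.98×10^-6 m⁴; J_DE = π(0.0723)⁴/32 = 2.68×10^-6 m⁴.
θ = (T/G)·Σ L_i/J_i = (163.9/17.1×10⁹)·(0.595/3.99×10^-7 + 0.290/1.56×10^-7 + 1.58/3.98×10^-6 + 0.846/2.68×10^-6) = 0.03895 rad.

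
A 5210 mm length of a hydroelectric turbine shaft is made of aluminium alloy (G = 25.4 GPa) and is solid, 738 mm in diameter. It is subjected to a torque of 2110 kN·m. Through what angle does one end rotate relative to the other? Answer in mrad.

14.9 mrad

J = πd⁴/32 = π(0.738)⁴/32 = 0.02912 m⁴.
θ = T·L/(G·J) = 2.110e6 × 5.21 / (25.4×10⁹ × 0.02912) = 0.01486 rad.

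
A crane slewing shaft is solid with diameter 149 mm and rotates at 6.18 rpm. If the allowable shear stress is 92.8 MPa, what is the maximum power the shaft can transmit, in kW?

J = πd⁴/32 = π(0.149)⁴/32 = 4.839×10^-5 m⁴.
T_max = τ_allow·J/r = 9.28×10^7 × 4.839×10^-5 / 0.0745 = 60270 N·m.
ω = 2π·6.18/60 = 0.6472 rad/s, so P_max = T_max·ω = 3.901×10^4 W.

39.0 kW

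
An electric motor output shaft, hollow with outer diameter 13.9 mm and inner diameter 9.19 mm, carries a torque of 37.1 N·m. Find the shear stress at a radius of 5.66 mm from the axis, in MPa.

70.8 MPa

J = π(d_o⁴ − d_i⁴)/32 = π(0.0139⁴ − 0.00919⁴)/32 = 2.965×10^-9 m⁴.
Shear stress varies linearly with radius: τ = T·r/J = 37.10 × 0.00566 / 2.965×10^-9 = 7.083×10^7 Pa.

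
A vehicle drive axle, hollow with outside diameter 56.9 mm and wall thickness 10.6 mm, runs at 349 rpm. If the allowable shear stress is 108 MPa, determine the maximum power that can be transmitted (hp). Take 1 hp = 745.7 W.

J = π(d_o⁴ − d_i⁴)/32 = π(0.0569⁴ − 0.0357⁴)/32 = 8.696×10^-7 m⁴.
T_max = τ_allow·J/r = 1.08×10^8 × 8.696×10^-7 / 0.0284 = 3301 N·m.
ω = 2π·349/60 = 36.55 rad/s, so P_max = T_max·ω = 1.206×10^5 W.

162 hp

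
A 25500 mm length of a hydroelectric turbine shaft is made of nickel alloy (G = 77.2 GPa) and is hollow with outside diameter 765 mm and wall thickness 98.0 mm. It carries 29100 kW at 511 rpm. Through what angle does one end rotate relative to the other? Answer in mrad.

7.70 mrad

ω = 2π·511/60 = 53.51 rad/s, so T = P/ω = 29100×10³ / 53.51 = 543800 N·m.
J = π(d_o⁴ − d_i⁴)/32 = π(0.765⁴ − 0.569⁴)/32 = 0.02333 m⁴.
θ = T·L/(G·J) = 543800 × 25.5 / (77.2×10⁹ × 0.02333) = 7.698×10^-3 rad.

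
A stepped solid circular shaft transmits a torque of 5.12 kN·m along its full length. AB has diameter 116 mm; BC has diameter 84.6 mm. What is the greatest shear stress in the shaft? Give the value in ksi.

6.25 ksi

Under the same torque, τ_max = 16T/(πd³) is largest where d is smallest — segment BC (d = 84.6 mm).
τ_max = 16·5120/(π·(0.0846)³) = 4.307×10^7 Pa.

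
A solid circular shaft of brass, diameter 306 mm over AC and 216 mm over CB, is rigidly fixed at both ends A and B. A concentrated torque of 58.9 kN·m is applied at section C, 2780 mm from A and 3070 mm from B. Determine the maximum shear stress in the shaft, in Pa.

Compatibility: T_A·a/J_AC = T_B·b/J_CB with T_A + T_B = T₀.
J_AC = 8.61×10^-4 m⁴, J_CB = 2.14×10^-4 m⁴, so T_A = T₀·(J_AC/a)/((J_AC/a)+(J_CB/b)) = 48090 N·m, T_B = 10810 N·m.
τ in each portion: τ_AC = 8.55×10^6 Pa, τ_CB = 5.46×10^6 Pa; maximum is in AC.
τ_max = T_AC·r/J = 48090·0.153/8.61×10^-4 = 8.548×10^6 Pa.

8.55e6 Pa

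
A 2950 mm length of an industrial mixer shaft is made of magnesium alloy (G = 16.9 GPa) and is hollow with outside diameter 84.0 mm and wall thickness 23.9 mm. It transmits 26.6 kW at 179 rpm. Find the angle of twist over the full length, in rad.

0.0525 rad

ω = 2π·179/60 = 18.74 rad/s, so T = P/ω = 26.6×10³ / 18.74 = 1419 N·m.
J = π(d_o⁴ − d_i⁴)/32 = π(0.0840⁴ − 0.0362⁴)/32 = 4.719×10^-6 m⁴.
θ = T·L/(G·J) = 1419 × 2.95 / (16.9×10⁹ × 4.719×10^-6) = 0.05249 rad.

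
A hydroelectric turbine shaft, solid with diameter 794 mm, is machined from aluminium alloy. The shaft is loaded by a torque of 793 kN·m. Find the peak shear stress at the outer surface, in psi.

J = πd⁴/32 = π(0.794)⁴/32 = 0.03902 m⁴.
τ_max = T·r/J = 793000 × 0.397 / 0.03902 = 8.068×10^6 Pa.

1170 psi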